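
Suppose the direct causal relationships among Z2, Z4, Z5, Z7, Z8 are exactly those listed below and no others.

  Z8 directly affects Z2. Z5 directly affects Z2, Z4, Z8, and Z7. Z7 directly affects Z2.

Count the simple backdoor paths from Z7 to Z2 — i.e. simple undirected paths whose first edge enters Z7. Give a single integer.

2

A backdoor path from Z7 to Z2 is any simple undirected path whose first edge points into Z7 (i.e. leaves Z7 via a parent).
Parents of Z7: {Z5}.
Enumerating:
  P1: Z7 <- Z5 -> Z8 -> Z2
  P2: Z7 <- Z5 -> Z2
That exhausts the simple backdoor paths. Count: 2.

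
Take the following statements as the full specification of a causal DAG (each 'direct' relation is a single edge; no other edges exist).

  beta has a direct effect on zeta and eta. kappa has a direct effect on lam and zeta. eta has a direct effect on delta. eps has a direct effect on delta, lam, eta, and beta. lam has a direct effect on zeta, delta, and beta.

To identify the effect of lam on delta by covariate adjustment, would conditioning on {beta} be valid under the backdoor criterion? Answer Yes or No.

No

Backdoor paths from lam to delta (paths whose first edge points into lam):
  P1: lam <- kappa -> zeta <- beta <- eps -> eta -> delta
  P2: lam <- kappa -> zeta <- beta <- eps -> delta
  P3: lam <- kappa -> zeta <- beta -> eta <- eps -> delta
  P4: lam <- kappa -> zeta <- beta -> eta -> delta
  P5: lam <- eps -> beta -> eta -> delta
  P6: lam <- eps -> eta -> delta
  P7: lam <- eps -> delta
Condition 1 (no descendant of lam in the set): FAILS — beta is a descendant of lam.
Condition 2 (every backdoor path blocked by {beta}):
  P1: blocked at collider zeta (neither it nor any descendant is in the conditioning set).
  P2: blocked at collider zeta (neither it nor any descendant is in the conditioning set).
  P3: blocked at collider zeta (neither it nor any descendant is in the conditioning set).
  P4: blocked at collider zeta (neither it nor any descendant is in the conditioning set).
  P5: blocked at chain node beta ∈ conditioning set.
  P6: open — no interior node is in the conditioning set.
  P7: open — no interior node is in the conditioning set.
{beta} does not satisfy the backdoor criterion.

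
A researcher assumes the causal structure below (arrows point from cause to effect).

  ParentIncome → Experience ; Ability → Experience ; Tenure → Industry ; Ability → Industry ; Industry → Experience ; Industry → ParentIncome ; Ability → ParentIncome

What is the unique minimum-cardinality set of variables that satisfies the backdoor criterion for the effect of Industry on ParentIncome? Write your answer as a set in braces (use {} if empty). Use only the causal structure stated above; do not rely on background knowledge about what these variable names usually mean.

Variables eligible for adjustment (non-descendants of Industry, excluding Industry and ParentIncome): {Ability, Tenure}.
Backdoor paths from Industry to ParentIncome:
  P1: Industry <- Ability -> ParentIncome
  P2: Industry <- Ability -> Experience <- ParentIncome
The empty set is not sufficient: P1 (Industry <- Ability -> ParentIncome) has no collider blocking it and no conditioned non-collider, so it is open.
Try {Ability}:
  P1: blocked at fork node Ability ∈ conditioning set.
  P2: blocked at fork node Ability ∈ conditioning set.
{Ability} contains no descendant of Industry and blocks every backdoor path.
No other singleton works — e.g. {Tenure} leaves P1 open — so {Ability} is the unique smallest valid adjustment set.

{Ability}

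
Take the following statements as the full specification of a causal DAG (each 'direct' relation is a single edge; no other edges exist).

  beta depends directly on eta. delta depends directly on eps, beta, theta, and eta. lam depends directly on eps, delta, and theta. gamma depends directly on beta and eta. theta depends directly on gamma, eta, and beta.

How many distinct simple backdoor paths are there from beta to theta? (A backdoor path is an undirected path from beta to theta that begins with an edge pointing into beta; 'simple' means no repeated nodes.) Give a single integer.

5

A backdoor path from beta to theta is any simple undirected path whose first edge points into beta (i.e. leaves beta via a parent).
Parents of beta: {eta}.
Enumerating:
  P1: beta <- eta -> gamma -> theta
  P2: beta <- eta -> theta
  P3: beta <- eta -> delta <- eps -> lam <- theta
  P4: beta <- eta -> delta <- theta
  P5: beta <- eta -> delta -> lam <- theta
That exhausts the simple backdoor paths. Count: 5.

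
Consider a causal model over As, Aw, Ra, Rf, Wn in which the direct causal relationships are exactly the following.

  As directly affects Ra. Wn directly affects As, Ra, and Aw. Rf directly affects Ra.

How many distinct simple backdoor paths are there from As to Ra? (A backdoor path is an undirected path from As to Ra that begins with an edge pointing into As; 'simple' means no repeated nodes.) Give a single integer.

A backdoor path from As to Ra is any simple undirected path whose first edge points into As (i.e. leaves As via a parent).
Parents of As: {Wn}.
Enumerating:
  P1: As <- Wn -> Ra
That exhausts the simple backdoor paths. Count: 1.

1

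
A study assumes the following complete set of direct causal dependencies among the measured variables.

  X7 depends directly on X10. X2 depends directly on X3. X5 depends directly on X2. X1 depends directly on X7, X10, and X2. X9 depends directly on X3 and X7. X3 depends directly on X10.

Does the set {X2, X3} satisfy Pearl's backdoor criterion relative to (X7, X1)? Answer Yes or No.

No

Backdoor paths from X7 to X1 (paths whose first edge points into X7):
  P1: X7 <- X10 -> X3 -> X2 -> X1
  P2: X7 <- X10 -> X1
Condition 1 (no descendant of X7 in the set): holds — descendants of X7 are {X1, X9}; none are in {X2, X3}.
Condition 2 (every backdoor path blocked by {X2, X3}):
  P1: blocked at chain node X3 ∈ conditioning set.
  P2: open — no interior node is in the conditioning set.
{X2, X3} does not satisfy the backdoor criterion.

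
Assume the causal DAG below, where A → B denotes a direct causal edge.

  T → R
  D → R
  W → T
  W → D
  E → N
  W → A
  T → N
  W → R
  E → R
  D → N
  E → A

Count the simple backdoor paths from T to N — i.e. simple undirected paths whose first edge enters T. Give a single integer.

A backdoor path from T to N is any simple undirected path whose first edge points into T (i.e. leaves T via a parent).
Parents of T: {W}.
Enumerating:
  P1: T <- W -> D -> N
  P2: T <- W -> D -> R <- E -> N
  P3: T <- W -> A <- E -> N
  P4: T <- W -> A <- E -> R <- D -> N
  P5: T <- W -> R <- D -> N
  P6: T <- W -> R <- E -> N
That exhausts the simple backdoor paths. Count: 6.

6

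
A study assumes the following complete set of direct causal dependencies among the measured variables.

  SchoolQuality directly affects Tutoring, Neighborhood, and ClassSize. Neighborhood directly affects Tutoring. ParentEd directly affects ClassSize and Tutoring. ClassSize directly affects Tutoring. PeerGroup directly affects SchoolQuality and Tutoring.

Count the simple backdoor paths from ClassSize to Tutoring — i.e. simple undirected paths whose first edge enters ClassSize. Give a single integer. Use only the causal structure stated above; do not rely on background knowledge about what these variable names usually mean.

4

A backdoor path from ClassSize to Tutoring is any simple undirected path whose first edge points into ClassSize (i.e. leaves ClassSize via a parent).
Parents of ClassSize: {ParentEd, SchoolQuality}.
Enumerating:
  P1: ClassSize <- SchoolQuality <- PeerGroup -> Tutoring
  P2: ClassSize <- SchoolQuality -> Neighborhood -> Tutoring
  P3: ClassSize <- SchoolQuality -> Tutoring
  P4: ClassSize <- ParentEd -> Tutoring
That exhausts the simple backdoor paths. Count: 4.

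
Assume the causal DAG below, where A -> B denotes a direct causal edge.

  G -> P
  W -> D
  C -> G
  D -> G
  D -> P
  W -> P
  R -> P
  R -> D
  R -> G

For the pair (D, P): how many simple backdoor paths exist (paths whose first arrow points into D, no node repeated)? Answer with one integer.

A backdoor path from D to P is any simple undirected path whose first edge points into D (i.e. leaves D via a parent).
Parents of D: {R, W}.
Enumerating:
  P1: D <- W -> P
  P2: D <- R -> G -> P
  P3: D <- R -> P
That exhausts the simple backdoor paths. Count: 3.

3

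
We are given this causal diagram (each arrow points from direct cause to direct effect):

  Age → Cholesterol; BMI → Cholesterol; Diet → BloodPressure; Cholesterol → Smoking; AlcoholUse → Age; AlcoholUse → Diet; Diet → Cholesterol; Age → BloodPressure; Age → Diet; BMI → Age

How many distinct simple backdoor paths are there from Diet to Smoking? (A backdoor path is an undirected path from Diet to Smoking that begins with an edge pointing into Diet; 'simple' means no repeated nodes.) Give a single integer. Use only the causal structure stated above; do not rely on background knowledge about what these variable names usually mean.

4

A backdoor path from Diet to Smoking is any simple undirected path whose first edge points into Diet (i.e. leaves Diet via a parent).
Parents of Diet: {Age, AlcoholUse}.
Enumerating:
  P1: Diet <- AlcoholUse -> Age <- BMI -> Cholesterol -> Smoking
  P2: Diet <- AlcoholUse -> Age -> Cholesterol -> Smoking
  P3: Diet <- Age <- BMI -> Cholesterol -> Smoking
  P4: Diet <- Age -> Cholesterol -> Smoking
That exhausts the simple backdoor paths. Count: 4.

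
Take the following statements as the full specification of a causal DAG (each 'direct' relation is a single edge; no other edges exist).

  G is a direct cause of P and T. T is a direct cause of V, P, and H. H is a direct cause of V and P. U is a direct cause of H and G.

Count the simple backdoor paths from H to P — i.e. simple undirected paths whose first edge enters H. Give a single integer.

4

A backdoor path from H to P is any simple undirected path whose first edge points into H (i.e. leaves H via a parent).
Parents of H: {T, U}.
Enumerating:
  P1: H <- U -> G -> T -> P
  P2: H <- U -> G -> P
  P3: H <- T <- G -> P
  P4: H <- T -> P
That exhausts the simple backdoor paths. Count: 4.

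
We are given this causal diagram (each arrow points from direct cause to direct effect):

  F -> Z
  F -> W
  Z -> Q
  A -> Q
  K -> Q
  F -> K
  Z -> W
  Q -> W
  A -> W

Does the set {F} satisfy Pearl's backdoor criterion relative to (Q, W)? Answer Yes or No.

Backdoor paths from Q to W (paths whose first edge points into Q):
  P1: Q <- Z <- F -> W
  P2: Q <- Z -> W
  P3: Q <- A -> W
  P4: Q <- K <- F -> Z -> W
  P5: Q <- K <- F -> W
Condition 1 (no descendant of Q in the set): holds — descendants of Q are {W}; none are in {F}.
Condition 2 (every backdoor path blocked by {F}):
  P1: blocked at fork node F ∈ conditioning set.
  P2: open — no interior node is in the conditioning set.
  P3: open — no interior node is in the conditioning set.
  P4: blocked at fork node F ∈ conditioning set.
  P5: blocked at fork node F ∈ conditioning set.
{F} does not satisfy the backdoor criterion.

No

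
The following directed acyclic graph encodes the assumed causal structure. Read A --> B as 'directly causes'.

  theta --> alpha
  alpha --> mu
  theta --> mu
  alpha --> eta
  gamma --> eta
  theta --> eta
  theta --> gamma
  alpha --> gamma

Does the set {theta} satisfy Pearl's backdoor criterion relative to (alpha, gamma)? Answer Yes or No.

Yes

Backdoor paths from alpha to gamma (paths whose first edge points into alpha):
  P1: alpha <- theta -> gamma
  P2: alpha <- theta -> eta <- gamma
Condition 1 (no descendant of alpha in the set): holds — descendants of alpha are {eta, gamma, mu}; none are in {theta}.
Condition 2 (every backdoor path blocked by {theta}):
  P1: blocked at fork node theta ∈ conditioning set.
  P2: blocked at fork node theta ∈ conditioning set.
{theta} satisfies the backdoor criterion.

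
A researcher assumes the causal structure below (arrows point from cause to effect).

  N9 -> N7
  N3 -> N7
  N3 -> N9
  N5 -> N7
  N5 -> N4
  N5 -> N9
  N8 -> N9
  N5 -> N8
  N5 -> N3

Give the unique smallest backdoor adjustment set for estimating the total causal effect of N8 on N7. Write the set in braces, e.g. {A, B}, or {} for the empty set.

Variables eligible for adjustment (non-descendants of N8, excluding N8 and N7): {N3, N4, N5}.
Backdoor paths from N8 to N7:
  P1: N8 <- N5 -> N3 -> N9 -> N7
  P2: N8 <- N5 -> N3 -> N7
  P3: N8 <- N5 -> N9 <- N3 -> N7
  P4: N8 <- N5 -> N9 -> N7
  P5: N8 <- N5 -> N7
The empty set is not sufficient: P1 (N8 <- N5 -> N3 -> N9 -> N7) has no collider blocking it and no conditioned non-collider, so it is open.
Try {N5}:
  P1: blocked at fork node N5 ∈ conditioning set.
  P2: blocked at fork node N5 ∈ conditioning set.
  P3: blocked at fork node N5 ∈ conditioning set.
  P4: blocked at fork node N5 ∈ conditioning set.
  P5: blocked at fork node N5 ∈ conditioning set.
{N5} contains no descendant of N8 and blocks every backdoor path.
No other singleton works — e.g. {N3} leaves P4 open — so {N5} is the unique smallest valid adjustment set.

{N5}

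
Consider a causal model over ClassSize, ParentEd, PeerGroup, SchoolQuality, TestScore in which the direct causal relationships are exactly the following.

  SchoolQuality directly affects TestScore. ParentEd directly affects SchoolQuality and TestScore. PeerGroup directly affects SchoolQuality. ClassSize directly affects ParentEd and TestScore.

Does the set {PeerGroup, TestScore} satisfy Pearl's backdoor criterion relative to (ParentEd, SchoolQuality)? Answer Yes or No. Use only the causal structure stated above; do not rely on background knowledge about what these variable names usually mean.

No

Backdoor paths from ParentEd to SchoolQuality (paths whose first edge points into ParentEd):
  P1: ParentEd <- ClassSize -> TestScore <- SchoolQuality
Condition 1 (no descendant of ParentEd in the set): FAILS — TestScore is a descendant of ParentEd.
Condition 2 (every backdoor path blocked by {PeerGroup, TestScore}):
  P1: open — collider(s) TestScore are conditioned on (or have a conditioned descendant) and no non-collider on the path is in the set.
{PeerGroup, TestScore} does not satisfy the backdoor criterion.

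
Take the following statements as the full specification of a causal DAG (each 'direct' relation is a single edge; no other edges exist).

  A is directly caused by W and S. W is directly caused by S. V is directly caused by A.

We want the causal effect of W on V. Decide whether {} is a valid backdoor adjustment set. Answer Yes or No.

No

Backdoor paths from W to V (paths whose first edge points into W):
  P1: W <- S -> A -> V
Condition 1 (no descendant of W in the set): holds — descendants of W are {A, V}; none are in {}.
Condition 2 (every backdoor path blocked by {}):
  P1: open — no interior node is in the conditioning set.
{} does not satisfy the backdoor criterion.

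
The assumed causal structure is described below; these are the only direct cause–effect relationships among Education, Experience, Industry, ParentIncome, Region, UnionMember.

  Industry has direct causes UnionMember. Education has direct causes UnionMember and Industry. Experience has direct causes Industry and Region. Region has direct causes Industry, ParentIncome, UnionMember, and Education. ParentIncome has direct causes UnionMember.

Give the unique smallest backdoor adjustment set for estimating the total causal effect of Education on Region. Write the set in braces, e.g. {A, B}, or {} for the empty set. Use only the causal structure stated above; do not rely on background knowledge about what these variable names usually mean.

{Industry, UnionMember}

Variables eligible for adjustment (non-descendants of Education, excluding Education and Region): {Industry, ParentIncome, UnionMember}.
Backdoor paths from Education to Region:
  P1: Education <- UnionMember -> ParentIncome -> Region
  P2: Education <- UnionMember -> Industry -> Region
  P3: Education <- UnionMember -> Industry -> Experience <- Region
  P4: Education <- UnionMember -> Region
  P5: Education <- Industry <- UnionMember -> ParentIncome -> Region
  P6: Education <- Industry <- UnionMember -> Region
  P7: Education <- Industry -> Region
  P8: Education <- Industry -> Experience <- Region
The empty set is not sufficient: P1 (Education <- UnionMember -> ParentIncome -> Region) has no collider blocking it and no conditioned non-collider, so it is open.
Try {Industry, UnionMember}:
  P1: blocked at fork node UnionMember ∈ conditioning set.
  P2: blocked at fork node UnionMember ∈ conditioning set.
  P3: blocked at fork node UnionMember ∈ conditioning set.
  P4: blocked at fork node UnionMember ∈ conditioning set.
  P5: blocked at chain node Industry ∈ conditioning set.
  P6: blocked at chain node Industry ∈ conditioning set.
  P7: blocked at fork node Industry ∈ conditioning set.
  P8: blocked at fork node Industry ∈ conditioning set.
{Industry, UnionMember} contains no descendant of Education and blocks every backdoor path.
Every element of {Industry, UnionMember} is needed (dropping Industry leaves P7 open; dropping UnionMember leaves P1 open), so no proper subset is valid.
Among all size-2 subsets of the eligible variables, only {Industry, UnionMember} blocks every backdoor path, so it is the unique smallest valid adjustment set.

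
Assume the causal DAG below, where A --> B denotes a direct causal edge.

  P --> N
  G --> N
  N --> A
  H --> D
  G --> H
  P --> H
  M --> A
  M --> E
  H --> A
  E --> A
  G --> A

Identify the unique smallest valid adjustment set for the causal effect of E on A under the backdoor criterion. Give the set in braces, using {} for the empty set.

Variables eligible for adjustment (non-descendants of E, excluding E and A): {D, G, H, M, N, P}.
Backdoor paths from E to A:
  P1: E <- M -> A
The empty set is not sufficient: P1 (E <- M -> A) has no collider blocking it and no conditioned non-collider, so it is open.
Try {M}:
  P1: blocked at fork node M ∈ conditioning set.
{M} contains no descendant of E and blocks every backdoor path.
No other singleton works — e.g. {G} leaves P1 open — so {M} is the unique smallest valid adjustment set.

{M}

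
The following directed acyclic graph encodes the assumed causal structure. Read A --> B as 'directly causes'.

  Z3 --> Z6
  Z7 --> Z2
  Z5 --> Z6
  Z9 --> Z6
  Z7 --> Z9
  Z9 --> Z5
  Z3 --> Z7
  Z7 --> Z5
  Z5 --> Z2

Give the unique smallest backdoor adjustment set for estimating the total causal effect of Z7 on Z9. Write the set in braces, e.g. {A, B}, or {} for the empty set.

{}

Variables eligible for adjustment (non-descendants of Z7, excluding Z7 and Z9): {Z3}.
Backdoor paths from Z7 to Z9:
  P1: Z7 <- Z3 -> Z6 <- Z9
  P2: Z7 <- Z3 -> Z6 <- Z5 <- Z9
Each backdoor path contains an unconditioned collider, so every path is already blocked with the empty conditioning set:
  P1: blocked at collider Z6 (neither it nor any descendant is in the conditioning set).
  P2: blocked at collider Z6 (neither it nor any descendant is in the conditioning set).
The empty set is therefore the unique smallest valid set.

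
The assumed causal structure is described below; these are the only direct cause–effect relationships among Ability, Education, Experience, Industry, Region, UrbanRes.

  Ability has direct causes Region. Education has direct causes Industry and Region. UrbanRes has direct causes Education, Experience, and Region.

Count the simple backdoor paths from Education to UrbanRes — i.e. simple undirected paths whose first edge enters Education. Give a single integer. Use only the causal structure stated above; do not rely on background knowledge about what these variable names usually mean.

A backdoor path from Education to UrbanRes is any simple undirected path whose first edge points into Education (i.e. leaves Education via a parent).
Parents of Education: {Industry, Region}.
Enumerating:
  P1: Education <- Region -> UrbanRes
That exhausts the simple backdoor paths. Count: 1.

1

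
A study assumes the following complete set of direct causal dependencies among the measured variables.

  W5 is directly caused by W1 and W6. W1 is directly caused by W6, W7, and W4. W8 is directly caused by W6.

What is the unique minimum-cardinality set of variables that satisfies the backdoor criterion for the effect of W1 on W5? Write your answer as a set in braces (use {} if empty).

Variables eligible for adjustment (non-descendants of W1, excluding W1 and W5): {W4, W6, W7, W8}.
Backdoor paths from W1 to W5:
  P1: W1 <- W6 -> W5
The empty set is not sufficient: P1 (W1 <- W6 -> W5) has no collider blocking it and no conditioned non-collider, so it is open.
Try {W6}:
  P1: blocked at fork node W6 ∈ conditioning set.
{W6} contains no descendant of W1 and blocks every backdoor path.
No other singleton works — e.g. {W8} leaves P1 open — so {W6} is the unique smallest valid adjustment set.

{W6}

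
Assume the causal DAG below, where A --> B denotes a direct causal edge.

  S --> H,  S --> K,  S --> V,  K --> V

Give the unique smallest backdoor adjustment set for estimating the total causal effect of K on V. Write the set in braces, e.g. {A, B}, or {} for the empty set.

Variables eligible for adjustment (non-descendants of K, excluding K and V): {H, S}.
Backdoor paths from K to V:
  P1: K <- S -> V
The empty set is not sufficient: P1 (K <- S -> V) has no collider blocking it and no conditioned non-collider, so it is open.
Try {S}:
  P1: blocked at fork node S ∈ conditioning set.
{S} contains no descendant of K and blocks every backdoor path.
No other singleton works — e.g. {H} leaves P1 open — so {S} is the unique smallest valid adjustment set.

{S}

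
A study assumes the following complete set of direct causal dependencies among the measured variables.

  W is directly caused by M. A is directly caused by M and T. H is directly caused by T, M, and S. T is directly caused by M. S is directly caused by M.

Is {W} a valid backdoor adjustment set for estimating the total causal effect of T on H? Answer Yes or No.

No

Backdoor paths from T to H (paths whose first edge points into T):
  P1: T <- M -> S -> H
  P2: T <- M -> H
Condition 1 (no descendant of T in the set): holds — descendants of T are {A, H}; none are in {W}.
Condition 2 (every backdoor path blocked by {W}):
  P1: open — no interior node is in the conditioning set.
  P2: open — no interior node is in the conditioning set.
{W} does not satisfy the backdoor criterion.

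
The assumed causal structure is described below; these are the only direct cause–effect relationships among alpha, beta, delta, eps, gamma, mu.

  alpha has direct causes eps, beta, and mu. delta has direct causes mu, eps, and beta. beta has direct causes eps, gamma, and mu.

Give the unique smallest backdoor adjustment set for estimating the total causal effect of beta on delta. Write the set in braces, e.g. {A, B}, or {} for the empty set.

{eps, mu}

Variables eligible for adjustment (non-descendants of beta, excluding beta and delta): {eps, gamma, mu}.
Backdoor paths from beta to delta:
  P1: beta <- mu -> alpha <- eps -> delta
  P2: beta <- mu -> delta
  P3: beta <- eps -> alpha <- mu -> delta
  P4: beta <- eps -> delta
The empty set is not sufficient: P2 (beta <- mu -> delta) has no collider blocking it and no conditioned non-collider, so it is open.
Try {eps, mu}:
  P1: blocked at fork node mu ∈ conditioning set.
  P2: blocked at fork node mu ∈ conditioning set.
  P3: blocked at fork node eps ∈ conditioning set.
  P4: blocked at fork node eps ∈ conditioning set.
{eps, mu} contains no descendant of beta and blocks every backdoor path.
Every element of {eps, mu} is needed (dropping eps leaves P4 open; dropping mu leaves P2 open), so no proper subset is valid.
Among all size-2 subsets of the eligible variables, only {eps, mu} blocks every backdoor path, so it is the unique smallest valid adjustment set.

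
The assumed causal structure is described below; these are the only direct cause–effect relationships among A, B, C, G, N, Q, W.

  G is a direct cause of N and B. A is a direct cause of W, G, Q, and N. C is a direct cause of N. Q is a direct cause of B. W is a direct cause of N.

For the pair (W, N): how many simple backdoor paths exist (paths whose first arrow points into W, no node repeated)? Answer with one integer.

A backdoor path from W to N is any simple undirected path whose first edge points into W (i.e. leaves W via a parent).
Parents of W: {A}.
Enumerating:
  P1: W <- A -> Q -> B <- G -> N
  P2: W <- A -> G -> N
  P3: W <- A -> N
That exhausts the simple backdoor paths. Count: 3.

3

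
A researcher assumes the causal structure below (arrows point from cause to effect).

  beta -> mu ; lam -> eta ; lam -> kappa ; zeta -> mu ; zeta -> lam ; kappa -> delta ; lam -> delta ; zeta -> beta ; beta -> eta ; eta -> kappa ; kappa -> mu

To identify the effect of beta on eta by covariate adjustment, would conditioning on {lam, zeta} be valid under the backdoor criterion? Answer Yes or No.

Backdoor paths from beta to eta (paths whose first edge points into beta):
  P1: beta <- zeta -> lam -> eta
  P2: beta <- zeta -> lam -> kappa <- eta
  P3: beta <- zeta -> lam -> delta <- kappa <- eta
  P4: beta <- zeta -> mu <- kappa <- lam -> eta
  P5: beta <- zeta -> mu <- kappa <- eta
  P6: beta <- zeta -> mu <- kappa -> delta <- lam -> eta
Condition 1 (no descendant of beta in the set): holds — descendants of beta are {delta, eta, kappa, mu}; none are in {lam, zeta}.
Condition 2 (every backdoor path blocked by {lam, zeta}):
  P1: blocked at fork node zeta ∈ conditioning set.
  P2: blocked at fork node zeta ∈ conditioning set.
  P3: blocked at fork node zeta ∈ conditioning set.
  P4: blocked at fork node zeta ∈ conditioning set.
  P5: blocked at fork node zeta ∈ conditioning set.
  P6: blocked at fork node zeta ∈ conditioning set.
{lam, zeta} satisfies the backdoor criterion.

Yes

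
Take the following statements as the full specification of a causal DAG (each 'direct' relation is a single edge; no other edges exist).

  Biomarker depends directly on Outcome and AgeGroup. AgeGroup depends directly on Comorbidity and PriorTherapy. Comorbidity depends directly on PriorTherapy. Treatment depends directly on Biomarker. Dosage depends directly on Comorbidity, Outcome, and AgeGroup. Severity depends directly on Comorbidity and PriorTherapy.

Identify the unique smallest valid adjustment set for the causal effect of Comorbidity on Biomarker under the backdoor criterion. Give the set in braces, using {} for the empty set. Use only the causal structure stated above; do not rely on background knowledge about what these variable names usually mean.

Variables eligible for adjustment (non-descendants of Comorbidity, excluding Comorbidity and Biomarker): {Outcome, PriorTherapy}.
Backdoor paths from Comorbidity to Biomarker:
  P1: Comorbidity <- PriorTherapy -> AgeGroup -> Biomarker
  P2: Comorbidity <- PriorTherapy -> AgeGroup -> Dosage <- Outcome -> Biomarker
The empty set is not sufficient: P1 (Comorbidity <- PriorTherapy -> AgeGroup -> Biomarker) has no collider blocking it and no conditioned non-collider, so it is open.
Try {PriorTherapy}:
  P1: blocked at fork node PriorTherapy ∈ conditioning set.
  P2: blocked at fork node PriorTherapy ∈ conditioning set.
{PriorTherapy} contains no descendant of Comorbidity and blocks every backdoor path.
No other singleton works — e.g. {Outcome} leaves P1 open — so {PriorTherapy} is the unique smallest valid adjustment set.

{PriorTherapy}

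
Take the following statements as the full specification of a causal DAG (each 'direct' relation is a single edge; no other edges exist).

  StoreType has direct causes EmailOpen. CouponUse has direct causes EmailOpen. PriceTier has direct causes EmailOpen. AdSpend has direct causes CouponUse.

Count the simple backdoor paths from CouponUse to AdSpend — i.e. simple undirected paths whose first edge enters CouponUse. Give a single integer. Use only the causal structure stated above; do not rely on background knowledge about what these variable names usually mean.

A backdoor path from CouponUse to AdSpend is any simple undirected path whose first edge points into CouponUse (i.e. leaves CouponUse via a parent).
Parents of CouponUse: {EmailOpen}.
No simple path from any parent of CouponUse reaches AdSpend without revisiting CouponUse, so there are no backdoor paths.

0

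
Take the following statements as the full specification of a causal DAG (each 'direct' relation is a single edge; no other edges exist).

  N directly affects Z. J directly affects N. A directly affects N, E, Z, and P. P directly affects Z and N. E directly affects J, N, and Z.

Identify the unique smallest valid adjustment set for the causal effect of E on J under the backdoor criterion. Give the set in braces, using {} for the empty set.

{}

Variables eligible for adjustment (non-descendants of E, excluding E and J): {A, P}.
Backdoor paths from E to J:
  P1: E <- A -> P -> N <- J
  P2: E <- A -> P -> Z <- N <- J
  P3: E <- A -> N <- J
  P4: E <- A -> Z <- P -> N <- J
  P5: E <- A -> Z <- N <- J
Each backdoor path contains an unconditioned collider, so every path is already blocked with the empty conditioning set:
  P1: blocked at collider N (neither it nor any descendant is in the conditioning set).
  P2: blocked at collider Z (neither it nor any descendant is in the conditioning set).
  P3: blocked at collider N (neither it nor any descendant is in the conditioning set).
  P4: blocked at collider Z (neither it nor any descendant is in the conditioning set).
  P5: blocked at collider Z (neither it nor any descendant is in the conditioning set).
The empty set is therefore the unique smallest valid set.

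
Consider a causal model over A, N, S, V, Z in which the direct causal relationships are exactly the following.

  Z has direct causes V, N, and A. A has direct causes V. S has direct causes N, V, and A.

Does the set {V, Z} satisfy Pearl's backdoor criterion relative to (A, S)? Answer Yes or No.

No

Backdoor paths from A to S (paths whose first edge points into A):
  P1: A <- V -> S
  P2: A <- V -> Z <- N -> S
Condition 1 (no descendant of A in the set): FAILS — Z is a descendant of A.
Condition 2 (every backdoor path blocked by {V, Z}):
  P1: blocked at fork node V ∈ conditioning set.
  P2: blocked at fork node V ∈ conditioning set.
{V, Z} does not satisfy the backdoor criterion.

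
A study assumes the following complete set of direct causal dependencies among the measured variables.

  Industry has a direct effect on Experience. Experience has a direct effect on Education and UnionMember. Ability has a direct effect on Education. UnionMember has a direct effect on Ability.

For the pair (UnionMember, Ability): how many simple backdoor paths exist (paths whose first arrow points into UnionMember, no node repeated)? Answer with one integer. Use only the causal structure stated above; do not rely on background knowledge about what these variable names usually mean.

1

A backdoor path from UnionMember to Ability is any simple undirected path whose first edge points into UnionMember (i.e. leaves UnionMember via a parent).
Parents of UnionMember: {Experience}.
Enumerating:
  P1: UnionMember <- Experience -> Education <- Ability
That exhausts the simple backdoor paths. Count: 1.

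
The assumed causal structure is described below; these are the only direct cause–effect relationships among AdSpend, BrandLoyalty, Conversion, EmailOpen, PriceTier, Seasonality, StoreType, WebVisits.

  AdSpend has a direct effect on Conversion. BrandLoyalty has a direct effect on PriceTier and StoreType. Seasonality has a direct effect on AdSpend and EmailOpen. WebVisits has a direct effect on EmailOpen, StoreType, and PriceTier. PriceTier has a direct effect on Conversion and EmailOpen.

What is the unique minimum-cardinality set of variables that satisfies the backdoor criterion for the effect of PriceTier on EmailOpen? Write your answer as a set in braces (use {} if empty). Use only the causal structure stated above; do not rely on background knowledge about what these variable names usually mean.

{WebVisits}

Variables eligible for adjustment (non-descendants of PriceTier, excluding PriceTier and EmailOpen): {AdSpend, BrandLoyalty, Seasonality, StoreType, WebVisits}.
Backdoor paths from PriceTier to EmailOpen:
  P1: PriceTier <- WebVisits -> EmailOpen
  P2: PriceTier <- BrandLoyalty -> StoreType <- WebVisits -> EmailOpen
The empty set is not sufficient: P1 (PriceTier <- WebVisits -> EmailOpen) has no collider blocking it and no conditioned non-collider, so it is open.
Try {WebVisits}:
  P1: blocked at fork node WebVisits ∈ conditioning set.
  P2: blocked at collider StoreType (neither it nor any descendant is in the conditioning set).
{WebVisits} contains no descendant of PriceTier and blocks every backdoor path.
No other singleton works — e.g. {Seasonality} leaves P1 open — so {WebVisits} is the unique smallest valid adjustment set.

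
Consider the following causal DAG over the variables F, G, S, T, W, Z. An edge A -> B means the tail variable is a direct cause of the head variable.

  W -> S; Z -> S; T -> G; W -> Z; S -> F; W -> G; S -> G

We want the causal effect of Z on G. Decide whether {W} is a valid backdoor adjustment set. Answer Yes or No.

Yes

Backdoor paths from Z to G (paths whose first edge points into Z):
  P1: Z <- W -> S -> G
  P2: Z <- W -> G
Condition 1 (no descendant of Z in the set): holds — descendants of Z are {F, G, S}; none are in {W}.
Condition 2 (every backdoor path blocked by {W}):
  P1: blocked at fork node W ∈ conditioning set.
  P2: blocked at fork node W ∈ conditioning set.
{W} satisfies the backdoor criterion.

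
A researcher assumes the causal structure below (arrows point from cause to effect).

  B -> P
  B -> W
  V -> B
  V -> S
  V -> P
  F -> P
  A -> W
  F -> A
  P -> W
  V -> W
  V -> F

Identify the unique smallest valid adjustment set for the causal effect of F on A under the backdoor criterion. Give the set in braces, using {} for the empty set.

Variables eligible for adjustment (non-descendants of F, excluding F and A): {B, S, V}.
Backdoor paths from F to A:
  P1: F <- V -> B -> P -> W <- A
  P2: F <- V -> B -> W <- A
  P3: F <- V -> P <- B -> W <- A
  P4: F <- V -> P -> W <- A
  P5: F <- V -> W <- A
Each backdoor path contains an unconditioned collider, so every path is already blocked with the empty conditioning set:
  P1: blocked at collider W (neither it nor any descendant is in the conditioning set).
  P2: blocked at collider W (neither it nor any descendant is in the conditioning set).
  P3: blocked at collider P (neither it nor any descendant is in the conditioning set).
  P4: blocked at collider W (neither it nor any descendant is in the conditioning set).
  P5: blocked at collider W (neither it nor any descendant is in the conditioning set).
The empty set is therefore the unique smallest valid set.

{}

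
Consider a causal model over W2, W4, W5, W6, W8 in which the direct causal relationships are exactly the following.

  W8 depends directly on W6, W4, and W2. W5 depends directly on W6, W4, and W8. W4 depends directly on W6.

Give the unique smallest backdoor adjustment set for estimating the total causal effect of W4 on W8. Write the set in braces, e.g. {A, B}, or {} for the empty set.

Variables eligible for adjustment (non-descendants of W4, excluding W4 and W8): {W2, W6}.
Backdoor paths from W4 to W8:
  P1: W4 <- W6 -> W8
  P2: W4 <- W6 -> W5 <- W8
The empty set is not sufficient: P1 (W4 <- W6 -> W8) has no collider blocking it and no conditioned non-collider, so it is open.
Try {W6}:
  P1: blocked at fork node W6 ∈ conditioning set.
  P2: blocked at fork node W6 ∈ conditioning set.
{W6} contains no descendant of W4 and blocks every backdoor path.
No other singleton works — e.g. {W2} leaves P1 open — so {W6} is the unique smallest valid adjustment set.

{W6}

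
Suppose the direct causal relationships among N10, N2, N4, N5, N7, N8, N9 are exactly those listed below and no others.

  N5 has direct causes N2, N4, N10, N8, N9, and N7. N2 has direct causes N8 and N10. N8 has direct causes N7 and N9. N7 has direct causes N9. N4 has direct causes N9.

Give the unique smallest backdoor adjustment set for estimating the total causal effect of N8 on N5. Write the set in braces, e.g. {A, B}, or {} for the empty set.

Variables eligible for adjustment (non-descendants of N8, excluding N8 and N5): {N10, N4, N7, N9}.
Backdoor paths from N8 to N5:
  P1: N8 <- N9 -> N4 -> N5
  P2: N8 <- N9 -> N7 -> N5
  P3: N8 <- N9 -> N5
  P4: N8 <- N7 <- N9 -> N4 -> N5
  P5: N8 <- N7 <- N9 -> N5
  P6: N8 <- N7 -> N5
The empty set is not sufficient: P1 (N8 <- N9 -> N4 -> N5) has no collider blocking it and no conditioned non-collider, so it is open.
Try {N7, N9}:
  P1: blocked at fork node N9 ∈ conditioning set.
  P2: blocked at fork node N9 ∈ conditioning set.
  P3: blocked at fork node N9 ∈ conditioning set.
  P4: blocked at chain node N7 ∈ conditioning set.
  P5: blocked at chain node N7 ∈ conditioning set.
  P6: blocked at fork node N7 ∈ conditioning set.
{N7, N9} contains no descendant of N8 and blocks every backdoor path.
Every element of {N7, N9} is needed (dropping N7 leaves P6 open; dropping N9 leaves P1 open), so no proper subset is valid.
Among all size-2 subsets of the eligible variables, only {N7, N9} blocks every backdoor path, so it is the unique smallest valid adjustment set.

{N7, N9}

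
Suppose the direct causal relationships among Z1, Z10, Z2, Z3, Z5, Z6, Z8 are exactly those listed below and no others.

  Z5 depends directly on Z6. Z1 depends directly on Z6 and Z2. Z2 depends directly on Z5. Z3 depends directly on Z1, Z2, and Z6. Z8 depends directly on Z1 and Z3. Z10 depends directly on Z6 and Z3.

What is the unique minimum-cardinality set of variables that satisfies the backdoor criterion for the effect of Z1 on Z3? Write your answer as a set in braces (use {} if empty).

Variables eligible for adjustment (non-descendants of Z1, excluding Z1 and Z3): {Z2, Z5, Z6}.
Backdoor paths from Z1 to Z3:
  P1: Z1 <- Z6 -> Z5 -> Z2 -> Z3
  P2: Z1 <- Z6 -> Z3
  P3: Z1 <- Z6 -> Z10 <- Z3
  P4: Z1 <- Z2 <- Z5 <- Z6 -> Z3
  P5: Z1 <- Z2 <- Z5 <- Z6 -> Z10 <- Z3
  P6: Z1 <- Z2 -> Z3
The empty set is not sufficient: P1 (Z1 <- Z6 -> Z5 -> Z2 -> Z3) has no collider blocking it and no conditioned non-collider, so it is open.
Try {Z2, Z6}:
  P1: blocked at fork node Z6 ∈ conditioning set.
  P2: blocked at fork node Z6 ∈ conditioning set.
  P3: blocked at fork node Z6 ∈ conditioning set.
  P4: blocked at chain node Z2 ∈ conditioning set.
  P5: blocked at chain node Z2 ∈ conditioning set.
  P6: blocked at fork node Z2 ∈ conditioning set.
{Z2, Z6} contains no descendant of Z1 and blocks every backdoor path.
Every element of {Z2, Z6} is needed (dropping Z2 leaves P6 open; dropping Z6 leaves P2 open), so no proper subset is valid.
Among all size-2 subsets of the eligible variables, only {Z2, Z6} blocks every backdoor path, so it is the unique smallest valid adjustment set.

{Z2, Z6}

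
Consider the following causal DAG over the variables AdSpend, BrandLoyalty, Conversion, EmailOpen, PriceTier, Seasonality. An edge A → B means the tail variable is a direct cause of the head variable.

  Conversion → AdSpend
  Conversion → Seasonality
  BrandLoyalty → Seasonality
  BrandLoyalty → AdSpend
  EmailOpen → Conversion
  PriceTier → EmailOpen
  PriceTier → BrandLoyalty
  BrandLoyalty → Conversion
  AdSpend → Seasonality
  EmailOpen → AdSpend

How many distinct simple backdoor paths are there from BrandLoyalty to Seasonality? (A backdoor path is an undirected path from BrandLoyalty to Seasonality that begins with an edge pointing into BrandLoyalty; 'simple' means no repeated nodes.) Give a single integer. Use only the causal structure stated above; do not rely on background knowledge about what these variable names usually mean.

A backdoor path from BrandLoyalty to Seasonality is any simple undirected path whose first edge points into BrandLoyalty (i.e. leaves BrandLoyalty via a parent).
Parents of BrandLoyalty: {PriceTier}.
Enumerating:
  P1: BrandLoyalty <- PriceTier -> EmailOpen -> Conversion -> AdSpend -> Seasonality
  P2: BrandLoyalty <- PriceTier -> EmailOpen -> Conversion -> Seasonality
  P3: BrandLoyalty <- PriceTier -> EmailOpen -> AdSpend <- Conversion -> Seasonality
  P4: BrandLoyalty <- PriceTier -> EmailOpen -> AdSpend -> Seasonality
That exhausts the simple backdoor paths. Count: 4.

4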